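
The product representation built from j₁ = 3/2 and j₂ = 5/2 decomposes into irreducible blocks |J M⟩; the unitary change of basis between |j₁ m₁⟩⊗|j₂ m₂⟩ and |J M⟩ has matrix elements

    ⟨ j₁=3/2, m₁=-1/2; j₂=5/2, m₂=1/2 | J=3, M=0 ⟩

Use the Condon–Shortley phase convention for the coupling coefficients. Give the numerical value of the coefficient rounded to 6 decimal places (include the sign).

-0.447214

j₁+j₂−J=1  J+j₁−j₂=2  J−j₁+j₂=4  j₁+j₂+J+1=8
(j₁±m₁, j₂±m₂, J±M) = (1,2,3,2,3,3)
P² = 36/5
sum k=0..1:
  [0] +1/12 = 1/12
  [1] −1/4 = -1/4
S = -1/6
C² = P²·S² = 1/5 ; C = -0.447214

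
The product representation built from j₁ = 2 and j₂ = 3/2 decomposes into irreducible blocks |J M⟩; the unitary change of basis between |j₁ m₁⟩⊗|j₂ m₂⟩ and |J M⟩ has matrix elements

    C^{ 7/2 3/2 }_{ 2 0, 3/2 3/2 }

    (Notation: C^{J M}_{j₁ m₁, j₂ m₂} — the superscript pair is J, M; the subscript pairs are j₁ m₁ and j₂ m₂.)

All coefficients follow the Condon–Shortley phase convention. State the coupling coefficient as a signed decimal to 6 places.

j₁+j₂−J=0  J+j₁−j₂=4  J−j₁+j₂=3  j₁+j₂+J+1=8
(j₁±m₁, j₂±m₂, J±M) = (2,2,3,0,5,2)
P² = 1152/7
sum k=0..0:
  [0] +1/24 = 1/24
S = 1/24
C² = P²·S² = 2/7 ; C = +0.534522

+√(2/7) ≈ +0.534522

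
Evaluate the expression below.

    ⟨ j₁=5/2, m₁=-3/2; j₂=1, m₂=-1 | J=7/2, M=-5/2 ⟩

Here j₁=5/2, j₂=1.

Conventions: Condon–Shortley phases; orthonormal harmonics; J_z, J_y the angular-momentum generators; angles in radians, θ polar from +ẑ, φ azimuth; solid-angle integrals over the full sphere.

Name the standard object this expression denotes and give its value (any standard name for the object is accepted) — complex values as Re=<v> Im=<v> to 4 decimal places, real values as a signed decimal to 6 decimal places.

Clebsch–Gordan coefficient, +√(5/7) ≈ +0.845154

This is a Clebsch–Gordan (vector-coupling) coefficient.
j₁+j₂−J=0  J+j₁−j₂=5  J−j₁+j₂=2  j₁+j₂+J+1=8
(j₁±m₁, j₂±m₂, J±M) = (1,4,0,2,1,6)
P² = 11520/7
sum k=0..0:
  [0] +1/48 = 1/48
S = 1/48
C² = P²·S² = 5/7 ; C = +0.845154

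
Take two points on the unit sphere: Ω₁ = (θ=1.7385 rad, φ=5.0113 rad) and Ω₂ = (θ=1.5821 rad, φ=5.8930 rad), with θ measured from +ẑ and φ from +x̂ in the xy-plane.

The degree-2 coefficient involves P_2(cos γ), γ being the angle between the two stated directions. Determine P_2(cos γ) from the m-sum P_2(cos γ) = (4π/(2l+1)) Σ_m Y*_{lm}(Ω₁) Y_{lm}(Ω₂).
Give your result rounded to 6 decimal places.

0.093021

Addition theorem: P_2(cos γ) = (4π/5) Σ_m Y*_{lm}(Ω₁) Y_{lm}(Ω₂), m = −2…2:
  [-2]  conj(Y_{2,-2})(Ω₁) = (-0.310384, -0.211354) ; Y_{2,-2}(Ω₂) = (0.274472, 0.271726) ; Δ = (-0.027761, -0.142350)
  [-1]  conj(Y_{2,-1})(Ω₁) = (-0.037441, 0.121506) ; Y_{2,-1}(Ω₂) = (-0.008076, -0.003321) ; Δ = (0.000706, -0.000857)
  [+0]  conj(Y_{2,0})(Ω₁) = (-0.289029, -0.000000) ; Y_{2,0}(Ω₂) = (-0.315271, 0.000000) ; Δ = (0.091122, 0.000000)
  [+1]  conj(Y_{2,1})(Ω₁) = (0.037441, 0.121506) ; Y_{2,1}(Ω₂) = (0.008076, -0.003321) ; Δ = (0.000706, 0.000857)
  [+2]  conj(Y_{2,2})(Ω₁) = (-0.310384, 0.211354) ; Y_{2,2}(Ω₂) = (0.274472, -0.271726) ; Δ = (-0.027761, 0.142350)
Σ over m = (0.037012, 0.000000); ×(4π/5) → (0.093021, 0.000000). Real part: 0.093021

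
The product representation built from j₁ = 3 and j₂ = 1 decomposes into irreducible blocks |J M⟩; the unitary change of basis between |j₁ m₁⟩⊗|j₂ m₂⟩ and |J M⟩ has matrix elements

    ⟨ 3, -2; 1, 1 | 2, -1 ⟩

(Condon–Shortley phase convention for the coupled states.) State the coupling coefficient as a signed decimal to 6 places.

+√(10/21) ≈ +0.690066

√[5·2!4!0!/7! · 1!5!2!0!1!3!] = √(480/7)
  +(−1)^2/∏(2,0,3,0,1,0)! = 1/12  (running 1/12)
⟨..|..⟩ = √(480/7)·(1/12) = +0.690066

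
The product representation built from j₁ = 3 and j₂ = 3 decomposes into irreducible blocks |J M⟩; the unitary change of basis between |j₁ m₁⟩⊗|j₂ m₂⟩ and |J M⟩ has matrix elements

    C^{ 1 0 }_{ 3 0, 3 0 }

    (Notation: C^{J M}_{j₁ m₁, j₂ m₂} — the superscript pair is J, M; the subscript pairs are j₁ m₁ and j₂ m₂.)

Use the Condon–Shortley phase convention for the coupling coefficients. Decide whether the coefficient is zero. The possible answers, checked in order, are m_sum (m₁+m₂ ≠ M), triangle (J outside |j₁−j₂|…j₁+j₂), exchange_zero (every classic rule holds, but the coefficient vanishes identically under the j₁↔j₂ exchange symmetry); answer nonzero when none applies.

m-sum: m₁+m₂ = 0+0 = 0, M = 0  ✓
triangle: |j₁−j₂| = 0 ≤ J = 1 ≤ j₁+j₂ = 6  ✓
exchange: j₁=j₂ and m₁=m₂, and (−1)^(j₁+j₂−J) = (−1)^5 = −1 forces ⟨j₁m₁;j₂m₂|JM⟩ = −⟨j₂m₂;j₁m₁|JM⟩ = −⟨j₁m₁;j₂m₂|JM⟩ ⇒ the coefficient vanishes identically
Racah sum check: Σ_k collapses to 0 ⇒ CG = 0

exchange_zero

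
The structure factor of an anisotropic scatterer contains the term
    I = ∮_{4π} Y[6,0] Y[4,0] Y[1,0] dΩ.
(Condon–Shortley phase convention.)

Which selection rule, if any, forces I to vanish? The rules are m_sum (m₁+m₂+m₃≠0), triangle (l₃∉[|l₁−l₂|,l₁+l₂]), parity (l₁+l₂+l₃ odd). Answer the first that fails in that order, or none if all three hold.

triangle

azimuthal sum: 0 + 0 + 0 = 0  ✓
l₃ must lie in [2,10]; have l₃=1  ✗
L = 6 + 4 + 1 = 11 (odd)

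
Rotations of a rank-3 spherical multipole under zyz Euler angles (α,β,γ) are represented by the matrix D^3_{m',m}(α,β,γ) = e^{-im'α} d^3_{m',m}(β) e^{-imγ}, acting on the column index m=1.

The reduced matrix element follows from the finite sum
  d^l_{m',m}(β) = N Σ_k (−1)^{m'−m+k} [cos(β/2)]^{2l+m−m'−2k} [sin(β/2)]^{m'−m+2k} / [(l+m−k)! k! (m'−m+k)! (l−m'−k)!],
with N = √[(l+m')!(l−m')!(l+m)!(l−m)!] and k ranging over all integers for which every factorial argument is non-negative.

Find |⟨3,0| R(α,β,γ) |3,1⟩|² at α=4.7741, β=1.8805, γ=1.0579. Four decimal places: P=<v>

First d^3_{0,1}(β=1.8805), then the phase factors e^{-i(0)α} and e^{-i(1)γ}:
c=cos(1.880500/2)=0.589586, s=sin(1.880500/2)=0.807706; N=√[6·6·24·2]=41.569219
The bounds max(0,m−m')=1 and min(l+m,l−m')=3 give 3 terms
  k=1: (−1)^0·41.5692/(12)·0.5896^5·0.8077^1 = +0.199333
  k=2: (−1)^1·41.5692/(4)·0.5896^3·0.8077^3 = -1.122310
  k=3: (−1)^2·41.5692/(12)·0.5896^1·0.8077^5 = +0.702107
d^3_{0,1}(1.8805) = +0.199333 -1.122310 +0.702107 = -0.220870
|D^3_{0,1}|² = |d^3_{0,1}(β)|² = (-0.220870)² = 0.048783 (the z-rotation phases have unit modulus)

P=0.0488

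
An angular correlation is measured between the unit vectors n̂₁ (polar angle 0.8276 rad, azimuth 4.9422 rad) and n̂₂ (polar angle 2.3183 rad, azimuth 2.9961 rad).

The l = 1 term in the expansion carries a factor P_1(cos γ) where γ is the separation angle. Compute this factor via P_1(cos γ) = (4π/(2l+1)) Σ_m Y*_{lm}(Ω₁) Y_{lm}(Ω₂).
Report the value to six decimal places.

Term-by-term m-sum for l=1 (normalisation 4π/3 = 4.188790):
  term(m=-1) = (-0.023627, 0.059971)   from Y*(Ω₁)=(0.057949, -0.247703), Y(Ω₂)=(-0.250704, -0.036735)
  term(m=+0) = (-0.109815, 0.000000)   from Y*(Ω₁)=(0.330610, -0.000000), Y(Ω₂)=(-0.332157, 0.000000)
  term(m=+1) = (-0.023627, -0.059971)   from Y*(Ω₁)=(-0.057949, -0.247703), Y(Ω₂)=(0.250704, -0.036735)
Total Σ_m = (-0.157069, 0.000000). Multiply by 4.188790: (-0.657930, 0.000000). P_1(cos γ) = -0.657930

-0.657930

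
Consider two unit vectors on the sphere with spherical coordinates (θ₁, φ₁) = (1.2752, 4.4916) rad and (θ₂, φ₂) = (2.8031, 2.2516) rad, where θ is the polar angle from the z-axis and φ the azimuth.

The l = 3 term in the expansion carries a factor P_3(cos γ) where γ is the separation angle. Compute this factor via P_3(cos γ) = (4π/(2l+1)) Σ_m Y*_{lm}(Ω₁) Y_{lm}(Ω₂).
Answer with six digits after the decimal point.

0.445141

Summing Y*_{l m}(θ₁,φ₁)·Y_{l m}(θ₂,φ₂) over m ∈ [−3, 3]; prefactor 4π/(2·3+1) = 1.795196:
  m=-3: Y*=(0.224628, 0.288020)  Y=(0.013609, -0.006941)  product (0.005056, 0.002361)
  m=-2: Y*=(-0.246316, 0.116436)  Y=(0.022074, -0.103980)  product (0.006670, 0.028182)
  m=-1: Y*=(0.038978, 0.173662)  Y=(-0.232948, -0.287593)  product (0.040864, -0.051664)
  m=+0: Y*=(-0.280004, -0.000000)  Y=(-0.509930, 0.000000)  product (0.142782, 0.000000)
  m=+1: Y*=(-0.038978, 0.173662)  Y=(0.232948, -0.287593)  product (0.040864, 0.051664)
  m=+2: Y*=(-0.246316, -0.116436)  Y=(0.022074, 0.103980)  product (0.006670, -0.028182)
  m=+3: Y*=(-0.224628, 0.288020)  Y=(-0.013609, -0.006941)  product (0.005056, -0.002361)
Σ over m = (0.247962, 0.000000); ×(4π/7) → (0.445141, 0.000000). Real part: 0.445141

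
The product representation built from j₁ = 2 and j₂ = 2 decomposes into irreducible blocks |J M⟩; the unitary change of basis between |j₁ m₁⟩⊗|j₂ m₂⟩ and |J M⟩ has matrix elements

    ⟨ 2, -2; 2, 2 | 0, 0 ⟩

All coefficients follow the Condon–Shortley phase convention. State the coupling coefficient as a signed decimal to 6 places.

+√(1/5) = +0.447214

√[1·4!0!0!/5! · 0!4!4!0!0!0!] = √(576/5)
  +(−1)^4/∏(4,0,0,0,0,0)! = 1/24  (running 1/24)
⟨..|..⟩ = √(576/5)·(1/24) = +0.447214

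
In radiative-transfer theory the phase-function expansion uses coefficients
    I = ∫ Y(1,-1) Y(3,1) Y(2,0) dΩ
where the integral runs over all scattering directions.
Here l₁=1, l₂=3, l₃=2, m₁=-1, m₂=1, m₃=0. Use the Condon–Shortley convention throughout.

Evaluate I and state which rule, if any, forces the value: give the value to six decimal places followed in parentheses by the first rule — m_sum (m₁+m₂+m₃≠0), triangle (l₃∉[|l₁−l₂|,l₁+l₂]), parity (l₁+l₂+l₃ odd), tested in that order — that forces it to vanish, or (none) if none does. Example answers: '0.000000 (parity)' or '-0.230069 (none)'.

-0.202301 (none)

m-sum 0 ✓  L=6 even ✓  2≤2≤4 ✓
Π(2lᵢ+1) = 3×7×5 = 105
triangle coeff Δ(1,3,2) = 1/105
Σ_t [1,1]: t=1:−1/4 = -1/4
(3j)²=3/35 [(1 3 2; 0 0 0)], sign=-1
Σ_t [2,2]: t=2:+1/8 = 1/8
(3j)²=2/35 [(1 3 2; -1 1 0)], sign=+1
⇒ 4πI² = 18/35
I = (-1)√(18/35/(4π)) = -0.20230066
No selection rule forces the value: the integral is nonzero (none).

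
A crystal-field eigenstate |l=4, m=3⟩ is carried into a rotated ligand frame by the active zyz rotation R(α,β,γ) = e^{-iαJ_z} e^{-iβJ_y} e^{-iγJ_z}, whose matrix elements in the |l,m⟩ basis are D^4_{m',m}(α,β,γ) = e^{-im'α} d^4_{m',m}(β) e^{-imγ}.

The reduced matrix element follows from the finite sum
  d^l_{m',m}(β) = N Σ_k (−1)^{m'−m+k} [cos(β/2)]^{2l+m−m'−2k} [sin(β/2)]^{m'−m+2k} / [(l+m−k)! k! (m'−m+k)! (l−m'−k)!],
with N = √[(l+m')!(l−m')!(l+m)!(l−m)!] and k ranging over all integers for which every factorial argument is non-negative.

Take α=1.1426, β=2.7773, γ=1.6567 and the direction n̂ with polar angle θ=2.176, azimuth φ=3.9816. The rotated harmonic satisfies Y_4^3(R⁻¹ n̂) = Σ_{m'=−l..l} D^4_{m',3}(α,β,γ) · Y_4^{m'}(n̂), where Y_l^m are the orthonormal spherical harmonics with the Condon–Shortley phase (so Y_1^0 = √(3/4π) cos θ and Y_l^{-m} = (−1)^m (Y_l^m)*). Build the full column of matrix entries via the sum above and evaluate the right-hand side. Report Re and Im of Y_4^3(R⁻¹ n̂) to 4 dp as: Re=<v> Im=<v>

Re=0.1396 Im=-0.2494

Need the full column D^4_{m',3} for m'=−4..4 at α=1.1426, β=2.7773, γ=1.6567.
cos(β/2)=0.181141, sin(β/2)=0.983457
d^4_{-4,3}: single k=7 term ⇒ +0.455879;  D = +0.419945-0.177402i
d^4_{-3,3}: k∈[6..7] ⇒ +0.207809 -0.875072 = -0.667263;  D = -0.019012+0.666992i
d^4_{-2,3}: k∈[5..6] ⇒ +0.061378 -0.603071 = -0.541693;  D = +0.486178+0.238877i
d^4_{-1,3}: k∈[4..5] ⇒ +0.013323 -0.235633 = -0.222310;  D = +0.172033-0.140805i
d^4_{0,3}: k∈[3..4] ⇒ +0.002195 -0.064698 = -0.062503;  D = -0.015930-0.060439i
d^4_{1,3}: k∈[2..3] ⇒ +0.000271 -0.013323 = -0.013052;  D = -0.012863-0.002214i
d^4_{2,3}: k∈[1..2] ⇒ +0.000024 -0.002082 = -0.002059;  D = -0.001160+0.001701i
d^4_{3,3}: k∈[0..1] ⇒ +0.000001 -0.000239 = -0.000238;  D = +0.000123+0.000204i
d^4_{4,3}: single k=0 term ⇒ -0.000018;  D = +0.000018-0.000002i
Y_4^{m'}(θ=2.176,φ=3.9816) and Σ D·Y over m':
  (+0.4199-0.1774i)·(-0.1976+0.0439i)  (-0.0190+0.6670i)·(-0.3220-0.2306i)  (+0.4862+0.2389i)·(-0.0312-0.2847i)  (+0.1720-0.1408i)·(-0.1085+0.1210i)  (-0.0159-0.0604i)·(-0.3220+0.0000i)  (-0.0129-0.0022i)·(+0.1085+0.1210i)  (-0.0012+0.0017i)·(-0.0312+0.2847i)  (+0.0001+0.0002i)·(+0.3220-0.2306i)  (+0.0000-0.0000i)·(-0.1976-0.0439i)
Y_4^3(R⁻¹ n̂) = +0.139593-0.249352i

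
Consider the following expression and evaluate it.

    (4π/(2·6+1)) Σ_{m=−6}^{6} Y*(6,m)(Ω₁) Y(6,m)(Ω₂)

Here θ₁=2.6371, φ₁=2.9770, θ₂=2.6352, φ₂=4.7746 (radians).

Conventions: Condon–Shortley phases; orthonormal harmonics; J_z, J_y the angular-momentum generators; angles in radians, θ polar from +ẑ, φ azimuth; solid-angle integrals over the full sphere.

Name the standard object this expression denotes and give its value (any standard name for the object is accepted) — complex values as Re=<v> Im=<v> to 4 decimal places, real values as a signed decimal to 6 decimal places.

Legendre polynomial (addition theorem), -0.166987

This sum is the spherical-harmonic addition theorem: it equals the Legendre polynomial P_l(cos γ) of the angle γ between the two directions.
Term-by-term m-sum for l=6 (normalisation 4π/13 = 0.966644):
  m=-6: (0.003393, -0.005143) × (-0.005856, 0.002293) = (-0.000008, 0.000038)  (running Σ = (-0.000008, 0.000038))
  m=-5: (0.026287, -0.028340) × (-0.012023, -0.037397) = (-0.001376, -0.000642)  (running Σ = (-0.001384, -0.000604))
  m=-4: (0.114460, -0.088535) × (0.141848, -0.036045) = (0.013045, -0.016684)  (running Σ = (0.011661, -0.017289))
  m=-3: (0.307914, -0.165735) × (0.065274, 0.345673) = (0.077389, 0.095619)  (running Σ = (0.089049, 0.078331))
  m=-2: (0.474303, -0.162029) × (-0.496787, 0.062132) = (-0.225560, 0.109963)  (running Σ = (-0.136511, 0.188294))
  m=-1: (0.239098, -0.039713) × (-0.014746, -0.236719) = (-0.012926, -0.056013)  (running Σ = (-0.149437, 0.132281))
  m=0: (-0.353669, -0.000000) × (-0.356622, 0.000000) = (0.126126, 0.000000)  (running Σ = (-0.023311, 0.132281))
  m=1: (-0.239098, -0.039713) × (0.014746, -0.236719) = (-0.012926, 0.056013)  (running Σ = (-0.036238, 0.188294))
  m=2: (0.474303, 0.162029) × (-0.496787, -0.062132) = (-0.225560, -0.109963)  (running Σ = (-0.261798, 0.078331))
  m=3: (-0.307914, -0.165735) × (-0.065274, 0.345673) = (0.077389, -0.095619)  (running Σ = (-0.184410, -0.017289))
  m=4: (0.114460, 0.088535) × (0.141848, 0.036045) = (0.013045, 0.016684)  (running Σ = (-0.171365, -0.000604))
  m=5: (-0.026287, -0.028340) × (0.012023, -0.037397) = (-0.001376, 0.000642)  (running Σ = (-0.172741, 0.000038))
  m=6: (0.003393, 0.005143) × (-0.005856, -0.002293) = (-0.000008, -0.000038)  (running Σ = (-0.172749, -0.000000))
Accumulated sum (-0.172749, -0.000000); after 4π/(2l+1) scaling, (-0.166987, -0.000000) ⇒ P_6 = -0.166987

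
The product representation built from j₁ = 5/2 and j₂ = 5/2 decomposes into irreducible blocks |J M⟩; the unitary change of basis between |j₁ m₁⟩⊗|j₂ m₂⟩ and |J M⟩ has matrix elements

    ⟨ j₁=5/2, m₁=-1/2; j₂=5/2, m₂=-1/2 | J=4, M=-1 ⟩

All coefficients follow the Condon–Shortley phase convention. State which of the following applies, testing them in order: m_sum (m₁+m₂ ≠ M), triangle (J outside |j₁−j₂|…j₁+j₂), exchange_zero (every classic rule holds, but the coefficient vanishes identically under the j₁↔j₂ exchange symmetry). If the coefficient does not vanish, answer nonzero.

m-sum: m₁+m₂ = -1/2+(-1/2) = -1, M = -1  ✓
triangle: |j₁−j₂| = 0 ≤ J = 4 ≤ j₁+j₂ = 5  ✓
exchange: j₁=j₂ and m₁=m₂, and (−1)^(j₁+j₂−J) = (−1)^1 = −1 forces ⟨j₁m₁;j₂m₂|JM⟩ = −⟨j₂m₂;j₁m₁|JM⟩ = −⟨j₁m₁;j₂m₂|JM⟩ ⇒ the coefficient vanishes identically
Racah sum check: Σ_k collapses to 0 ⇒ CG = 0

exchange_zero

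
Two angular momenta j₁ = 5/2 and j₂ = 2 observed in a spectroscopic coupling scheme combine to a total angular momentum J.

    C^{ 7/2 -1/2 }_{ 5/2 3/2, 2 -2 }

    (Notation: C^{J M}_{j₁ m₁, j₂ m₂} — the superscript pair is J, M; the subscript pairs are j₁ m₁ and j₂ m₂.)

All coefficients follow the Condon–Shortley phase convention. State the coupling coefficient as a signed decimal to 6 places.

+0.450749

j₁+j₂−J=1  J+j₁−j₂=4  J−j₁+j₂=3  j₁+j₂+J+1=9
(j₁±m₁, j₂±m₂, J±M) = (4,1,0,4,3,4)
P² = 9216/35
sum k=0..0:
  [0] +1/36 = 1/36
S = 1/36
C² = P²·S² = 64/315 ; C = +0.450749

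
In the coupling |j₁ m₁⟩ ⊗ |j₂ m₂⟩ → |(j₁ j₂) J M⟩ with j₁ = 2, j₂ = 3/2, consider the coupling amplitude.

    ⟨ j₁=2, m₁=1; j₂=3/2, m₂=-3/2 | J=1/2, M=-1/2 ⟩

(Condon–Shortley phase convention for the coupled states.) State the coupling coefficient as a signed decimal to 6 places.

√[2·3!1!0!/5! · 3!1!0!3!0!1!] = √(18/5)
  +(−1)^0/∏(0,3,1,0,0,0)! = 1/6  (running 1/6)
⟨..|..⟩ = √(18/5)·(1/6) = +0.316228

+0.316228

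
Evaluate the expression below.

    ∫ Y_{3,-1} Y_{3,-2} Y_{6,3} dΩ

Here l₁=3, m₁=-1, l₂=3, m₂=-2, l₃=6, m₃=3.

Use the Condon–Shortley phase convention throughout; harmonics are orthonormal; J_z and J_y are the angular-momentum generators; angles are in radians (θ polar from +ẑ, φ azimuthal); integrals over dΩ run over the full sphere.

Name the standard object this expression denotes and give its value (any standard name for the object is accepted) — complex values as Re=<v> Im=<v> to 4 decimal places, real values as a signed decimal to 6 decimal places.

This is a Gaunt coefficient — the integral of a triple product of spherical harmonics over the sphere.
Rules hold: Σm=0, L=12 even, 0≤6≤6.
N = 7·7·13 = 637
Δ = 0!·6!·6!/13! = 1/12012
Racah Σ t=0..0: t=0:+1/1296 = 1/1296
⇒ 3j(3 3 6; 0 0 0)² = 100/3003, sgn +1
Racah Σ t=0..0: t=0:+1/5760 = 1/5760
⇒ 3j(3 3 6; -1 -2 3)² = 9/286, sgn -1
4πI² = N·(3j₀)²·(3jₘ)² = 1050/1573
I = -1·√(0.667514/4π) = -0.23047581

Gaunt coefficient, -0.230476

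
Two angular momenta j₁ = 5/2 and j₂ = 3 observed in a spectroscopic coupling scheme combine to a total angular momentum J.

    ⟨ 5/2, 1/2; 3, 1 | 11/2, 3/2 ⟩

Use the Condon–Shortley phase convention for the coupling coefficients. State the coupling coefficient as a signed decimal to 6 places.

+√(5/11) = +0.674200

j₁+j₂−J=0  J+j₁−j₂=5  J−j₁+j₂=6  j₁+j₂+J+1=12
(j₁±m₁, j₂±m₂, J±M) = (3,2,4,2,7,4)
P² = 1658880/11
sum k=0..0:
  [0] +1/576 = 1/576
S = 1/576
C² = P²·S² = 5/11 ; C = +0.674200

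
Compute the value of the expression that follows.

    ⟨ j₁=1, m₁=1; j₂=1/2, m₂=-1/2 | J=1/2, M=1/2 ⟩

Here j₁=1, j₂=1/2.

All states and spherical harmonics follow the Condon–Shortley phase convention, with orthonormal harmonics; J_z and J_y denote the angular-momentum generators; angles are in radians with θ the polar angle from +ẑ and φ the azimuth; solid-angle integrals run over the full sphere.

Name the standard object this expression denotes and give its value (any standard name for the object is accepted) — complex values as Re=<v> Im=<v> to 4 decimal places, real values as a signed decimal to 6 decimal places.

Clebsch–Gordan coefficient, +√(2/3) ≈ +0.816497

This is a Clebsch–Gordan (vector-coupling) coefficient.
j₁+j₂−J=1  J+j₁−j₂=1  J−j₁+j₂=0  j₁+j₂+J+1=3
(j₁±m₁, j₂±m₂, J±M) = (2,0,0,1,1,0)
P² = 2/3
sum k=0..0:
  [0] +1/1 = 1
S = 1
C² = P²·S² = 2/3 ; C = +0.816497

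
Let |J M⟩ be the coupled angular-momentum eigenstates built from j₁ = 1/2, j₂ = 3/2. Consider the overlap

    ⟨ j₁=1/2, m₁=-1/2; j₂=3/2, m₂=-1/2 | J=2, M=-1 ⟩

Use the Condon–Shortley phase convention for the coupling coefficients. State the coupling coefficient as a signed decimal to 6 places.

triangle: 0!*1!*3!/5! = 6/120
(j±m)!: 0!*1!*1!*2!*1!*3! = 12
prefactor² = (2J+1)*Δ*N² = 3
  k=0: +1/(0!*0!*1!*1!*0!*2!) = 1/2
Σ = 1/2  ⇒  CG² = 3*(1/2)² = 3/4
CG = +√(3/4) = +0.866025

+0.866025  (= +√(3/4))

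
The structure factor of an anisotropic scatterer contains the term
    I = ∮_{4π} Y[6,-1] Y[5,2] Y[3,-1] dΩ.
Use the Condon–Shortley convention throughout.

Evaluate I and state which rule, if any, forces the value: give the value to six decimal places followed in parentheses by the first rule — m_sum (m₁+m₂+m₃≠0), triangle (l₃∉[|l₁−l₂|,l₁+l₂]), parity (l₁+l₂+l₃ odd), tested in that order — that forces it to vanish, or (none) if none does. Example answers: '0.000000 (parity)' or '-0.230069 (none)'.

0.080575 (none)

m-sum 0 ✓  L=14 even ✓  1≤3≤11 ✓
Π(2lᵢ+1) = 13×11×7 = 1001
triangle coeff Δ(6,5,3) = 1/675675
Σ_t [3,5]: t=3:−1/8640 t=4:+1/2304 t=5:−1/8640 = 7/34560
(3j)²=7/429 [(6 5 3; 0 0 0)], sign=-1
Σ_t [5,7]: t=5:−1/5760 t=6:+1/8640 t=7:−1/241920 = -1/16128
(3j)²=5/1001 [(6 5 3; -1 2 -1)], sign=-1
⇒ 4πI² = 35/429
I = (+1)√(35/429/(4π)) = 0.08057502
No selection rule forces the value: the integral is nonzero (none).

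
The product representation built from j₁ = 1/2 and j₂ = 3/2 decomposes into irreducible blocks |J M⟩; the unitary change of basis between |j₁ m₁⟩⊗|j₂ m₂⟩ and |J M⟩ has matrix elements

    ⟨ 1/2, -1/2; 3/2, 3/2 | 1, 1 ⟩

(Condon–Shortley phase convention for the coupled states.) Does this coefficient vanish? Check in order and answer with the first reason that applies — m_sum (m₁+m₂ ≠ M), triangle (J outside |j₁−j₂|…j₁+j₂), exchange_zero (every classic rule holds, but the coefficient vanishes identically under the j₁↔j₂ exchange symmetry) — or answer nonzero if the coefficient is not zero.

m-sum: m₁+m₂ = -1/2+3/2 = 1, M = 1  ✓
triangle: |j₁−j₂| = 1 ≤ J = 1 ≤ j₁+j₂ = 2  ✓
exchange: j₁≠j₂ or m₁≠m₂ — the exchange symmetry imposes no constraint here
value check: CG = −√(3/4) = -0.866025 ≠ 0

nonzero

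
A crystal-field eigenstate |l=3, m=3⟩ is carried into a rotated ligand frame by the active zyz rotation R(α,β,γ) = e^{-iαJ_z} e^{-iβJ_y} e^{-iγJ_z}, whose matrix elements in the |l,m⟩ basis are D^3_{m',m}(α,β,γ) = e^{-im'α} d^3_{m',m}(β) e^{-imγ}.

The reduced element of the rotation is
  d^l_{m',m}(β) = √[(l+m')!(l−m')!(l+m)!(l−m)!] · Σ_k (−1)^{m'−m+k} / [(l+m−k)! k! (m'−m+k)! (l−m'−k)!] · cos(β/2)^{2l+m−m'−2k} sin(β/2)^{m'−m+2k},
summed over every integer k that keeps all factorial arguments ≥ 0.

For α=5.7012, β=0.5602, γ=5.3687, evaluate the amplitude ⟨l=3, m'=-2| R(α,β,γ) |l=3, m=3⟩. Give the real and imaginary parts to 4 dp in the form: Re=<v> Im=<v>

First d^3_{-2,3}(β=0.5602), then the phase factors e^{-i(-2)α} and e^{-i(3)γ}:
With c≡cos(β/2)=0.961028 and s≡sin(β/2)=0.276452, N=[1·120·720·1]^{1/2}=293.938769
k: max(0,(3)−(-2))=5 … min(3+(3),3−(-2))=5
  k=5: (−1)^0·293.9388/(120)·0.9610^1·0.2765^5 = +0.003801
d^3_{-2,3}(0.5602) = +0.003801
D = (+0.395696-0.918382i)·(+0.003801)·(-0.921785+0.387701i) = -0.000033+0.003801i

Re=0.0000 Im=0.0038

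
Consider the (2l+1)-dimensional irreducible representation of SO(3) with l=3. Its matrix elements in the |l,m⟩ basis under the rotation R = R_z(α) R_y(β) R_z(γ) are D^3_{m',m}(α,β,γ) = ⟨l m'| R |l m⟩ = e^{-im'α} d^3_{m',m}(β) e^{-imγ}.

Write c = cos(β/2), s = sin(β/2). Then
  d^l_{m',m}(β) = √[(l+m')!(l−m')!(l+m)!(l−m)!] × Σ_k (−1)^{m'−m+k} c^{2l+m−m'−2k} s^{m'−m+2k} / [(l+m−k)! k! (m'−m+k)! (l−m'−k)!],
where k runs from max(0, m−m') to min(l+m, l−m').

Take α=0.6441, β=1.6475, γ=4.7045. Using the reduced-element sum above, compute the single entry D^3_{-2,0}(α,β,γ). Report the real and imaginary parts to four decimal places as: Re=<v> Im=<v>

D^3_{-2,0}(0.6441,1.6475,4.7045) = e^{-i·-2·0.6441}·d^3_{-2,0}(1.6475)·e^{-i·0·4.7045}. Compute d first:
c=cos(1.647500/2)=0.679475, s=sin(1.647500/2)=0.733699; N=√[1·120·6·6]=65.726707
k: max(0,(0)−(-2))=2 … min(3+(0),3−(-2))=3
  k=2: (−1)^0·65.7267/(12)·0.6795^4·0.7337^2 = +0.628477
  k=3: (−1)^1·65.7267/(12)·0.6795^2·0.7337^4 = -0.732789
d^3_{-2,0}(1.6475) = +0.628477 -0.732789 = -0.104312
Attach z-rotation phases: D = e^{-i(-2)(0.6441)}·(-0.104312)·e^{-i(0)(4.7045)} = -0.029087-0.100174i

Re=-0.0291 Im=-0.1002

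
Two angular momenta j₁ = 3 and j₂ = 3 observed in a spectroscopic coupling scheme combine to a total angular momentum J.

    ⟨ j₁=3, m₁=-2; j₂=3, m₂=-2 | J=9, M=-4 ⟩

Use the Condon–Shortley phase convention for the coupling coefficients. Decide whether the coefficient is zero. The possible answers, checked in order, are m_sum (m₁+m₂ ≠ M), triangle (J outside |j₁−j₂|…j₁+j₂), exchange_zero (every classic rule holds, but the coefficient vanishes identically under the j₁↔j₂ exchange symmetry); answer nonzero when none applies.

triangle

m-sum: m₁+m₂ = -2+(-2) = -4, M = -4  ✓
triangle: need |j₁−j₂| ≤ J ≤ j₁+j₂, i.e. J ∈ [0, 6]; J = 9 is outside ✗ ⇒ coefficient is 0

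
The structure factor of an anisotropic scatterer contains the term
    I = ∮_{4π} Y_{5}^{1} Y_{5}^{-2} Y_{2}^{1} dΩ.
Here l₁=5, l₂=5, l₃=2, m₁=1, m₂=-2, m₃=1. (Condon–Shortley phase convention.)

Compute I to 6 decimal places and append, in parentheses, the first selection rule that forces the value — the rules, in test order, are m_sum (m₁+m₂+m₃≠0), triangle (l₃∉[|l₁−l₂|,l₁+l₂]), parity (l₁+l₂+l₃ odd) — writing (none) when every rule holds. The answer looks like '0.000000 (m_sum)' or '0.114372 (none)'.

Checks pass: Σm=0; 12 even; l₃=2∈[0,10].
(2·5+1)(2·5+1)(2·2+1) = 605
Δ: 8! 2! 2! / 13! → 1/38610
sum: t=3:−1/2880 t=4:+1/576 t=5:−1/2880 = 1/960
3j²(5 5 2; 0 0 0) = Δ·Π!·Σ² = 10/429  (sign +1)
sum: t=2:+1/2880 t=3:−1/1440 = -1/2880
3j²(5 5 2; 1 -2 1) = Δ·Π!·Σ² = 7/715  (sign +1)
combine: 4πI² = 605·10/429·7/715 = 70/507
take √, sign +1: I = 0.10481902
No selection rule forces the value: the integral is nonzero (none).

0.104819 (none)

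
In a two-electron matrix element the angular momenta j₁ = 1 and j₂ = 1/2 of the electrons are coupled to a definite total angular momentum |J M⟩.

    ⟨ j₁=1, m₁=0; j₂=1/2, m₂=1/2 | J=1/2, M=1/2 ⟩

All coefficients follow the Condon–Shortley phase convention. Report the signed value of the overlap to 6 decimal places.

j₁+j₂−J=1  J+j₁−j₂=1  J−j₁+j₂=0  j₁+j₂+J+1=3
(j₁±m₁, j₂±m₂, J±M) = (1,1,1,0,1,0)
P² = 1/3
sum k=1..1:
  [1] −1/1 = -1
S = -1
C² = P²·S² = 1/3 ; C = -0.577350

-0.577350  (= −√(1/3))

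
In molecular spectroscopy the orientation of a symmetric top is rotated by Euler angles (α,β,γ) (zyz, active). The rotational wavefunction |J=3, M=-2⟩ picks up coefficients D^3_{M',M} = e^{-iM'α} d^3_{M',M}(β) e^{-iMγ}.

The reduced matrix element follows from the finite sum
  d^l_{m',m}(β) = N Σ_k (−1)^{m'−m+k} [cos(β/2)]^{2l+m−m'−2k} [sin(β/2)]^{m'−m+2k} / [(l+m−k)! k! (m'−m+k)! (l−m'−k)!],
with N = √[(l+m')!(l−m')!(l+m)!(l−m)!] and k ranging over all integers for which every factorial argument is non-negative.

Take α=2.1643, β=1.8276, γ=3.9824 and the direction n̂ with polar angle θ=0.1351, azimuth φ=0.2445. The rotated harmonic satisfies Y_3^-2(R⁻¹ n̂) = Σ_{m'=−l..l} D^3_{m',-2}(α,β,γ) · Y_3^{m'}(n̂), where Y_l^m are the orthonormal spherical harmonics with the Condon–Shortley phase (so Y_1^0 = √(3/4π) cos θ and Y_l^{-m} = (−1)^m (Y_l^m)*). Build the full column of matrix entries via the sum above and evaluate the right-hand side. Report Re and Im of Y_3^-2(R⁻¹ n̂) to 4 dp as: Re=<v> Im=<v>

Re=-0.0426 Im=-0.2729

Need the full column D^3_{m',-2} for m'=−3..3 at α=2.1643, β=1.8276, γ=3.9824.
cos(β/2)=0.610741, sin(β/2)=0.791830
d^3_{-3,-2}: single k=1 term ⇒ +0.164814;  D = -0.051928+0.156420i
d^3_{-2,-2}: k∈[0..1] ⇒ +0.051897 -0.436177 = -0.384280;  D = -0.370052+0.103599i
d^3_{-1,-2}: k∈[0..1] ⇒ -0.212774 +0.715316 = +0.502542;  D = -0.382963-0.325405i
d^3_{0,-2}: k∈[0..1] ⇒ +0.477808 -0.803163 = -0.325354;  D = +0.035981-0.323359i
d^3_{1,-2}: k∈[0..1] ⇒ -0.715316 +0.601198 = -0.114118;  D = -0.101080+0.052969i
d^3_{2,-2}: k∈[0..1] ⇒ +0.733184 -0.246486 = +0.486698;  D = -0.428369-0.231029i
d^3_{3,-2}: single k=0 term ⇒ -0.465686;  D = -0.045980-0.463411i
Y_3^{m'}(θ=0.1351,φ=0.2445) and Σ D·Y over m':
  (-0.0519+0.1564i)·(+0.0008-0.0007i)  (-0.3701+0.1036i)·(+0.0162-0.0086i)  (-0.3830-0.3254i)·(+0.1651-0.0412i)  (+0.0360-0.3234i)·(+0.7060+0.0000i)  (-0.1011+0.0530i)·(-0.1651-0.0412i)  (-0.4284-0.2310i)·(+0.0162+0.0086i)  (-0.0460-0.4634i)·(-0.0008-0.0007i)
Y_3^-2(R⁻¹ n̂) = -0.042635-0.272861i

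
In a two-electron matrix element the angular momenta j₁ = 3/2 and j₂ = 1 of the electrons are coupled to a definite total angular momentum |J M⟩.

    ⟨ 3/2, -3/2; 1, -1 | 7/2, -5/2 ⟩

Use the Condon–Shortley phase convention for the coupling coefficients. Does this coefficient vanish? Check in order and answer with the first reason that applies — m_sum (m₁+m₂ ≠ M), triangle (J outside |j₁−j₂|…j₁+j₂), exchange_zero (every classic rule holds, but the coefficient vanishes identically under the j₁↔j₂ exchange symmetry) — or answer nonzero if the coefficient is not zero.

m-sum: m₁+m₂ = -3/2+(-1) = -5/2, M = -5/2  ✓
triangle: need |j₁−j₂| ≤ J ≤ j₁+j₂, i.e. J ∈ [1/2, 5/2]; J = 7/2 is outside ✗ ⇒ coefficient is 0

triangle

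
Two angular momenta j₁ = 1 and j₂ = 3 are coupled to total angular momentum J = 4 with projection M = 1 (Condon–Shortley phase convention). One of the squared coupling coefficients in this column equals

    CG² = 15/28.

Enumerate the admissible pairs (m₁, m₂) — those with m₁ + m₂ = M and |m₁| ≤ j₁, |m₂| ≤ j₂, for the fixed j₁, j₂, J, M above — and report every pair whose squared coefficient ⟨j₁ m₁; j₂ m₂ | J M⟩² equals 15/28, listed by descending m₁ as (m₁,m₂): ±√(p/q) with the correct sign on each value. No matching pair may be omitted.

(0,1): +√(15/28)

Admissible pairs with m₁+m₂ = M = 1: (-1,2), (0,1), (1,0)
  (m₁,m₂)=(1,0): CG² = 5/14, CG = +√(5/14)
  (m₁,m₂)=(0,1): CG² = 15/28, CG = +√(15/28)   ← matches the target
  (m₁,m₂)=(-1,2): CG² = 3/28, CG = +√(3/28)
Pairs with CG² = 15/28: (0,1): +√(15/28)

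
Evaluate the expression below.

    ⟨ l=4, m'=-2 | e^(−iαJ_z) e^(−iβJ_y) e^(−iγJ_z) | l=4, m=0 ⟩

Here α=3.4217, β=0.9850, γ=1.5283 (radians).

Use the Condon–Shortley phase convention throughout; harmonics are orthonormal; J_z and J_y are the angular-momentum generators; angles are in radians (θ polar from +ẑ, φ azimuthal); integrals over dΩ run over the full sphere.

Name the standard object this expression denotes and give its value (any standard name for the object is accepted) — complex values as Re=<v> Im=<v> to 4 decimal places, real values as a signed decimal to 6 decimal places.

This is a Wigner D-matrix element — the rotation-matrix element ⟨l m'| R(α,β,γ) |l m⟩ in the angular-momentum basis.
D^4_{-2,0}(3.4217,0.9850,1.5283) = e^{-i·-2·3.4217}·d^4_{-2,0}(0.9850)·e^{-i·0·1.5283}. Compute d first:
Half-angle: c=0.881154, s=0.472830. N=√(2·720·24·24)=910.735966
k∈{2,3,4} keeps every argument non-negative
  k=2: (−1)^0·910.7360/(96)·0.8812^6·0.4728^2 = +0.992753
  k=3: (−1)^1·910.7360/(36)·0.8812^4·0.4728^4 = -0.762285
  k=4: (−1)^2·910.7360/(96)·0.8812^2·0.4728^6 = +0.082311
d^4_{-2,0}(0.9850) = +0.992753 -0.762285 +0.082311 = +0.312779
Attach z-rotation phases: D = e^{-i(-2)(3.4217)}·(+0.312779)·e^{-i(0)(1.5283)} = +0.264968+0.166201i

Wigner D-matrix element, Re=0.2650 Im=0.1662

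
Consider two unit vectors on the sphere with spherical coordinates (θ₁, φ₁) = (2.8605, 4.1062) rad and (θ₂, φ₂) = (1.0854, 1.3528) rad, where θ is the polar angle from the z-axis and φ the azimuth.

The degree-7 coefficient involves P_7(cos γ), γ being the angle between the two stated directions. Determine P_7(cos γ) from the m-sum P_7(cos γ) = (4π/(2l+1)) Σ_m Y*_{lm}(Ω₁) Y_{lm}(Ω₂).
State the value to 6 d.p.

Summing Y*_{l m}(θ₁,φ₁)·Y_{l m}(θ₂,φ₂) over m ∈ [−7, 7]; prefactor 4π/(2·7+1) = 0.837758:
  m=-7: (-0.00006 - 0.00003j) × (-0.21155 + 0.00949j) = 0.00001 + 0.00001j  (running Σ = 0.00001 + 0.00001j)
  m=-6: (-0.00072 + 0.00039j) × (-0.10859 - 0.40361j) = 0.00024 + 0.00025j  (running Σ = 0.00025 + 0.00025j)
  m=-5: (-0.00073 + 0.00659j) × (0.32225 - 0.16810j) = 0.00087 + 0.00225j  (running Σ = 0.00112 + 0.00250j)
  m=-4: (0.02833 + 0.02469j) × (-0.02294 - 0.02731j) = 0.00002 - 0.00134j  (running Σ = 0.00114 + 0.00116j)
  m=-3: (0.14634 - 0.03702j) × (0.21381 - 0.27893j) = 0.02096 - 0.04874j  (running Σ = 0.02211 - 0.04757j)
  m=-2: (0.14325 - 0.38242j) × (0.11226 + 0.05230j) = 0.03608 - 0.03544j  (running Σ = 0.05819 - 0.08301j)
  m=-1: (-0.35586 - 0.51332j) × (0.06545 - 0.29546j) = -0.17495 + 0.07155j  (running Σ = -0.11676 - 0.01147j)
  m=0: (-0.17714 + 0.00000j) × (0.16428 + 0.00000j) = -0.02910 + 0.00000j  (running Σ = -0.14586 - 0.01147j)
  m=1: (0.35586 - 0.51332j) × (-0.06545 - 0.29546j) = -0.17495 - 0.07155j  (running Σ = -0.32082 - 0.08301j)
  m=2: (0.14325 + 0.38242j) × (0.11226 - 0.05230j) = 0.03608 + 0.03544j  (running Σ = -0.28473 - 0.04757j)
  m=3: (-0.14634 - 0.03702j) × (-0.21381 - 0.27893j) = 0.02096 + 0.04874j  (running Σ = -0.26377 + 0.00116j)
  m=4: (0.02833 - 0.02469j) × (-0.02294 + 0.02731j) = 0.00002 + 0.00134j  (running Σ = -0.26375 + 0.00250j)
  m=5: (0.00073 + 0.00659j) × (-0.32225 - 0.16810j) = 0.00087 - 0.00225j  (running Σ = -0.26288 + 0.00025j)
  m=6: (-0.00072 - 0.00039j) × (-0.10859 + 0.40361j) = 0.00024 - 0.00025j  (running Σ = -0.26264 + 0.00001j)
  m=7: (0.00006 - 0.00003j) × (0.21155 + 0.00949j) = 0.00001 - 0.00001j  (running Σ = -0.26263 + 0.00000j)
Σ over m = -0.26263 + 0.00000j; ×(4π/15) → -0.22002 + 0.00000j. Real part: -0.220019

-0.220019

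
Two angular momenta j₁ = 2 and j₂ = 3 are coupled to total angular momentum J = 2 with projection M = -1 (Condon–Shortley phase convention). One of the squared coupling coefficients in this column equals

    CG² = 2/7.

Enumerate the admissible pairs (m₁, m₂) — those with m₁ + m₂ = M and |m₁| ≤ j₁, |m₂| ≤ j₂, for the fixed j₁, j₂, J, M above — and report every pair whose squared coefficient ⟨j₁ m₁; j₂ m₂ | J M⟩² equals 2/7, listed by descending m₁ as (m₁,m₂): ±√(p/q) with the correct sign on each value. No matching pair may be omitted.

Admissible pairs with m₁+m₂ = M = -1: (-2,1), (-1,0), (0,-1), (1,-2), (2,-3)
  (m₁,m₂)=(2,-3): CG² = 5/14, CG = +√(5/14)
  (m₁,m₂)=(1,-2): CG² = 0/1, CG = 0
  (m₁,m₂)=(0,-1): CG² = 1/7, CG = −√(1/7)
  (m₁,m₂)=(-1,0): CG² = 2/7, CG = +√(2/7)   ← matches the target
  (m₁,m₂)=(-2,1): CG² = 3/14, CG = −√(3/14)
Pairs with CG² = 2/7: (-1,0): +√(2/7)

(-1,0): +√(2/7)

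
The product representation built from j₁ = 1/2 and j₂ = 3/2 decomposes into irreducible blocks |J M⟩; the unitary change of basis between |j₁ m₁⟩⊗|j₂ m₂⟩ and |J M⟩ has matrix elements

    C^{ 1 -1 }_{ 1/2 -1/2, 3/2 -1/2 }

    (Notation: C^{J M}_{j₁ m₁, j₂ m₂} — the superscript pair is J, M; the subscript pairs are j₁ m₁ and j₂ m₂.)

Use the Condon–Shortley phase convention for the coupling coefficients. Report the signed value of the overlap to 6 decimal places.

-0.500000

√[3·1!0!2!/4! · 0!1!1!2!0!2!] = √(1)
  +(−1)^1/∏(1,0,0,0,0,2)! = -1/2  (running -1/2)
⟨..|..⟩ = √(1)·(-1/2) = -0.500000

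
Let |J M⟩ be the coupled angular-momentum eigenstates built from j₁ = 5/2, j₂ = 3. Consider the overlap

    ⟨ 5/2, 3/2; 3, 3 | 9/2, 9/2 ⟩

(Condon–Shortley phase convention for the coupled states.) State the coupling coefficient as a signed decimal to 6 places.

−√(6/11) = -0.738549

√[10·1!4!5!/11! · 4!1!6!0!9!0!] = √(49766400/11)
  +(−1)^1/∏(1,0,0,5,4,0)! = -1/2880  (running -1/2880)
⟨..|..⟩ = √(49766400/11)·(-1/2880) = -0.738549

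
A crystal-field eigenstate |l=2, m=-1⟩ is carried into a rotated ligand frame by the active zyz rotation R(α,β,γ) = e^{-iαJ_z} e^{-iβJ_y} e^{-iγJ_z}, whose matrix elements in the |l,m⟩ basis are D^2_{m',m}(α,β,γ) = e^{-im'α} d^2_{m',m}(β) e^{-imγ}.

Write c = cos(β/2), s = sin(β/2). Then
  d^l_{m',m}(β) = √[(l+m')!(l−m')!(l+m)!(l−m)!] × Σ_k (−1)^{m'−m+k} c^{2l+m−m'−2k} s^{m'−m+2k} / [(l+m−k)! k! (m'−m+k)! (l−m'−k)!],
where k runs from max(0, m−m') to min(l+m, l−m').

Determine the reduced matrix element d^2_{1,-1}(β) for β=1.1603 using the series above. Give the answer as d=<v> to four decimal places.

d=0.5403

d^2_{1,-1}(β=1.1603) via the finite sum:
c=cos(1.160300/2)=0.836380, s=sin(1.160300/2)=0.548149; N=√[6·1·1·6]=6.000000
k∈{0,1} keeps every argument non-negative
  k=0: (−1)^2·6.0000/(2)·0.8364^2·0.5481^2 = +0.630561
  k=1: (−1)^3·6.0000/(6)·0.8364^0·0.5481^4 = -0.090281
d^2_{1,-1}(1.1603) = +0.630561 -0.090281 = +0.540280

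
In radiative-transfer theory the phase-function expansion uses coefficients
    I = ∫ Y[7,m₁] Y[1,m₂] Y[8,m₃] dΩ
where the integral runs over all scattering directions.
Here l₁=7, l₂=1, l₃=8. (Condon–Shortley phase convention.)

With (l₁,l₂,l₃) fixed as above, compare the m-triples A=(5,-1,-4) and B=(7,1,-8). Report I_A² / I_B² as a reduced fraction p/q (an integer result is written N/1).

l's match ⇒ only the (l;m) 3-j factors differ between A and B.
A: triangle coeff Δ(7,1,8) = 1/2040; Σ_t [0,0]: t=0:+1/1916006400 = 1/1916006400; (3j)²=1/340 [(7 1 8; 5 -1 -4)], sign=+1
B: triangle coeff Δ(7,1,8) = 1/2040; Σ_t [0,0]: t=0:+1/174356582400 = 1/174356582400; (3j)²=1/17 [(7 1 8; 7 1 -8)], sign=+1
I_A²/I_B² = (1/340)/(1/17) = 1/20

1/20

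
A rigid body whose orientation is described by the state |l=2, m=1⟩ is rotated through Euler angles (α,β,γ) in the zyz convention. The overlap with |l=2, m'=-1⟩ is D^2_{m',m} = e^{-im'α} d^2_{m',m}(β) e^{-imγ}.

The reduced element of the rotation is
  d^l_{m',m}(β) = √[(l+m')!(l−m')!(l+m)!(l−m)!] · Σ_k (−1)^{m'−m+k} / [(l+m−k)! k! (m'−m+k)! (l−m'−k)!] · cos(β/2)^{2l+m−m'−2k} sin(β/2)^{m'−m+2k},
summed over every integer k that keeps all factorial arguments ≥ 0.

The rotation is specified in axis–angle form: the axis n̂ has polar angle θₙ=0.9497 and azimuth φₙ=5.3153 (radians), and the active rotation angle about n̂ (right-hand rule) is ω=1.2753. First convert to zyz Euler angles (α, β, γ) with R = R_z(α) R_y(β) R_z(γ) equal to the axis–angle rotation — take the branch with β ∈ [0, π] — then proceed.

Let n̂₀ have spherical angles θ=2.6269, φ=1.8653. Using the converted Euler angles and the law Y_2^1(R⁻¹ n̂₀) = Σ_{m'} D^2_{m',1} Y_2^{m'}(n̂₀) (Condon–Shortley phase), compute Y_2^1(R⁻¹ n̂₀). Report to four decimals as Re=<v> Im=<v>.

Axis–angle → zyz. n̂ = (sinθₙcosφₙ, sinθₙsinφₙ, cosθₙ) = (+0.461142, -0.669857, +0.581927), ω = 1.2753.
R = I cosω + sinω [n̂]ₓ + (1−cosω) n̂n̂ᵀ gives
  R = [+0.441939, -0.775648, -0.450621; +0.337762, +0.609253, -0.717446; +0.831027, +0.164865, +0.531237]
β = atan2(√(R₁₃²+R₂₃²), R₃₃) = 1.010736; α = atan2(R₂₃, R₁₃) mod 2π = 4.151570; γ = atan2(R₃₂, −R₃₁) mod 2π = 2.945748
Need the full column D^2_{m',1} for m'=−2..2 at α=4.1516, β=1.0107, γ=2.9457.
cos(β/2)=0.874996, sin(β/2)=0.484130
d^2_{-2,1}: single k=3 term ⇒ +0.198573;  D = +0.119383-0.158680i
d^2_{-1,1}: k∈[2..3] ⇒ +0.538340 -0.054935 = +0.483406;  D = +0.172540+0.451565i
d^2_{0,1}: k∈[1..2] ⇒ +0.794431 -0.243202 = +0.551229;  D = -0.540691-0.107266i
d^2_{1,1}: k∈[0..1] ⇒ +0.586172 -0.538340 = +0.047831;  D = +0.032836-0.034780i
d^2_{2,1}: single k=0 term ⇒ -0.648650;  D = -0.162561-0.627949i
Y_2^{m'}(θ=2.6269,φ=1.8653) and Σ D·Y over m':
  (+0.1194-0.1587i)·(-0.0778+0.0520i)  (+0.1725+0.4516i)·(+0.0961+0.3168i)  (-0.5407-0.1073i)·(+0.4015+0.0000i)  (+0.0328-0.0348i)·(-0.0961+0.3168i)  (-0.1626-0.6279i)·(-0.0778-0.0520i)
Y_2^1(R⁻¹ n̂) = -0.356734+0.144608i

Re=-0.3567 Im=0.1446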